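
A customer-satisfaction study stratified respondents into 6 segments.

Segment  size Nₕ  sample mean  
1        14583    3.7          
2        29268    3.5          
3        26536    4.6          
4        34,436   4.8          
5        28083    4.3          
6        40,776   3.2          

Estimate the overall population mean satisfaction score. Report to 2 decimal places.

4.00

N = 14583 + 29268 + 26536 + 34436 + 28083 + 40776 = 173682.
Overall mean = Σ (Nₕ/N)·x̄ₕ — weight by population share, not a simple average.
Σ Nₕx̄ₕ = 14583·3.7 + 29268·3.5 + 26536·4.6 + 34436·4.8 + 28083·4.3 + 40776·3.2 = 53957.1 + 102438 + 122065.6 + 165292.8 + 120756.9 + 130483.2 = 694993.6.
Divide by N: 694993.6 / 173682 = 4.0015... → 4.00.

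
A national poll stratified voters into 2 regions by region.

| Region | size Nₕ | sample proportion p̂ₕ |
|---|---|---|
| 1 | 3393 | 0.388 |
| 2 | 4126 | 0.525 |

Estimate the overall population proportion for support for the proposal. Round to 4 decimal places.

0.4632

Wₕ = Nₕ/N with N = 7519: 0.4513, 0.5487.
p̂_st = 0.4513·0.388 + 0.5487·0.525 ≈ 0.463178... → 0.4632.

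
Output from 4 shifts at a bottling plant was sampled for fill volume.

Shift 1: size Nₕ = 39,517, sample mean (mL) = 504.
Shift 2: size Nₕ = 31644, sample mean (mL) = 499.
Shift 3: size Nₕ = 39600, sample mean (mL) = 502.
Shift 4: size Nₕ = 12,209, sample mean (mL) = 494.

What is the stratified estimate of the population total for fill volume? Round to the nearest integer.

61617370

Estimate total by summing Nₕ·x̄ₕ over strata.
39517·504 + 31644·499 + 39600·502 + 12209·494 = 19916568 + 15790356 + 19879200 + 6031246 = 61617370.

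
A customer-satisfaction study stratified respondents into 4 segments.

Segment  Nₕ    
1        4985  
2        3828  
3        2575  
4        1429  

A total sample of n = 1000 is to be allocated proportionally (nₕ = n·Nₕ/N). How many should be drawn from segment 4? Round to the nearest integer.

111

Share of segment 4 = 1429/12817 = 0.11149.
Allocate 1000 × 0.11149 = 111.493... → 111.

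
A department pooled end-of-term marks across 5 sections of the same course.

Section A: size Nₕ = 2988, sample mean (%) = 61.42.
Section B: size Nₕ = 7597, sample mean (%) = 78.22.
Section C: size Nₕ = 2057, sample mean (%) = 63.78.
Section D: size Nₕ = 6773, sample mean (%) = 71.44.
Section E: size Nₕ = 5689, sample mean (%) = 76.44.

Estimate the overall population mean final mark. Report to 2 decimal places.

72.80

N = 25104; weights Wₕ = Nₕ/N = (0.1190, 0.3026, 0.0819, 0.2698, 0.2266).
x̄_st = Σ Wₕ·x̄ₕ = 0.1190·61.42 + 0.3026·78.22 + 0.0819·63.78 + 0.2698·71.44 + 0.2266·76.44 ≈ 72.8046...
→ 72.80.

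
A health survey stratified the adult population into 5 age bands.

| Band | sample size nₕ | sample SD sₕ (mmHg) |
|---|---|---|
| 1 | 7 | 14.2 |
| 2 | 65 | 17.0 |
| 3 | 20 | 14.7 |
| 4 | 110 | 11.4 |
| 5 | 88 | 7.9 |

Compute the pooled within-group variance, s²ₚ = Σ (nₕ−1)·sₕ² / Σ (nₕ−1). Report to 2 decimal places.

152.30

Degrees of freedom: 6 + 64 + 19 + 109 + 87 = 285.
Σ(nₕ−1)sₕ² = 6·201.64 + 64·289 + 19·216.09 + 109·129.96 + 87·62.41 = 43406.86.
s²ₚ = 43406.86 / 285 = 152.3048... → 152.30.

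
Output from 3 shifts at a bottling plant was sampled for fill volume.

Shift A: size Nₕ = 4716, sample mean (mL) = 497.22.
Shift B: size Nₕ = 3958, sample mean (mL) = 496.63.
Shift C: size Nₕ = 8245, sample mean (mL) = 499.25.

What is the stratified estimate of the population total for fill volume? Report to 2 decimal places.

8426867.31

A: 4716·497.22 = 2344889.52
B: 3958·496.63 = 1965661.54
C: 8245·499.25 = 4116316.25
τ̂ = Σ Nₕx̄ₕ = 8426867.31.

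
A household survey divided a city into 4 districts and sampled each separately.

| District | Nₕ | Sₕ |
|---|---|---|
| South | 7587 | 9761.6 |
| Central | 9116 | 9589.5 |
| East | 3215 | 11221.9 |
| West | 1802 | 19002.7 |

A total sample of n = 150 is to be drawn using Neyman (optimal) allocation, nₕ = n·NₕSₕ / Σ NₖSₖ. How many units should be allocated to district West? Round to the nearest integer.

South: NₕSₕ = 7587·9761.6 = 74061259.2
Central: NₕSₕ = 9116·9589.5 = 87417882
East: NₕSₕ = 3215·11221.9 = 36078408.5
West: NₕSₕ = 1802·19002.7 = 34242865.4
Σ NₕSₕ = 231800415.1.
n_West = 150·34242865.4/231800415.1 = 22.159... → 22.

22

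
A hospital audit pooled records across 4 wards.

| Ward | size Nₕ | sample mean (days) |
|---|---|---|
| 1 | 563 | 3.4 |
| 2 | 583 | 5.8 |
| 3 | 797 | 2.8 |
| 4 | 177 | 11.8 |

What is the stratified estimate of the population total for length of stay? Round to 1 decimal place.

Estimate total by summing Nₕ·x̄ₕ over strata.
563·3.4 + 583·5.8 + 797·2.8 + 177·11.8 = 1914.2 + 3381.4 + 2231.6 + 2088.6 = 9615.8.

9615.8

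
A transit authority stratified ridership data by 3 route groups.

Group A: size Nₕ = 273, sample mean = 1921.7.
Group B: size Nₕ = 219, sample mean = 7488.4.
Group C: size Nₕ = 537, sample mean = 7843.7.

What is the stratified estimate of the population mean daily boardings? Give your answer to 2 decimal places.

x̄_st = (Σ Nₕx̄ₕ) / (Σ Nₕ) = (273·1921.7 + 219·7488.4 + 537·7843.7) / 1029
= 6376650.6 / 1029 = 6196.9394... → 6196.94.

6196.94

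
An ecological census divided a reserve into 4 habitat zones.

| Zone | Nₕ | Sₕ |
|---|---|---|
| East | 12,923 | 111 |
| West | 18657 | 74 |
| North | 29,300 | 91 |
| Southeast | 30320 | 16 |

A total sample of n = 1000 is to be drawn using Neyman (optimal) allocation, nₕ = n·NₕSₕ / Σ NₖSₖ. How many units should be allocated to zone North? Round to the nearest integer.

447

Σ NₕSₕ = 12923·111 + 18657·74 + 29300·91 + 30320·16 = 5966491.
Share for North: 2666300/5966491 = 0.44688.
n_North = 1000 × 0.44688 = 446.879... → 447.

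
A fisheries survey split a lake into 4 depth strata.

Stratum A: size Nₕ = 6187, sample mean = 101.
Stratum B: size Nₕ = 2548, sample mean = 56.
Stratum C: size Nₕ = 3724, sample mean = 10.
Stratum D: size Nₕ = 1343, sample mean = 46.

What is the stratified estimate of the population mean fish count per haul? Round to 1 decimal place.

N = 6187 + 2548 + 3724 + 1343 = 13802.
Overall mean = Σ (Nₕ/N)·x̄ₕ — weight by population share, not a simple average.
Σ Nₕx̄ₕ = 6187·101 + 2548·56 + 3724·10 + 1343·46 = 624887 + 142688 + 37240 + 61778 = 866593.
Divide by N: 866593 / 13802 = 62.787... → 62.8.

62.8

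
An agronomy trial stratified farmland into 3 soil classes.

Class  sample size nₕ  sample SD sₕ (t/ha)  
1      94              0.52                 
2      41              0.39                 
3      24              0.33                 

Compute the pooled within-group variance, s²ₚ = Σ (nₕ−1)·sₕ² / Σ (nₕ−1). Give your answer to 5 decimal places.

0.21626

1: (94−1)·0.52² = 93·0.2704 = 25.1472
2: (41−1)·0.39² = 40·0.1521 = 6.084
3: (24−1)·0.33² = 23·0.1089 = 2.5047
Numerator = 33.7359; denominator = Σ(nₕ−1) = 156.
s²ₚ = 33.7359/156 = 0.2162558... → 0.21626.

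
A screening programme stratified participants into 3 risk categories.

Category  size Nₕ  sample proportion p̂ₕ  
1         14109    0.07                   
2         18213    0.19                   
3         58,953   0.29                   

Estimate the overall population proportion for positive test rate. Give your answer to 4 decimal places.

N = 14109 + 18213 + 58953 = 91275.
Overall proportion = Σ (Nₕ/N)·p̂ₕ.
Σ Nₕp̂ₕ = 987.63 + 3460.47 + 17096.37 = 21544.47.
21544.47 / 91275 = 0.236039... → 0.2360.

0.2360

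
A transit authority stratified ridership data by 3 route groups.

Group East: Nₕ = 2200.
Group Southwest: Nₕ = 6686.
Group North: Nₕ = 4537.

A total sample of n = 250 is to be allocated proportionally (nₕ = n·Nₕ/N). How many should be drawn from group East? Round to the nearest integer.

41

Share of group East = 2200/13423 = 0.16390.
Allocate 250 × 0.16390 = 40.974... → 41.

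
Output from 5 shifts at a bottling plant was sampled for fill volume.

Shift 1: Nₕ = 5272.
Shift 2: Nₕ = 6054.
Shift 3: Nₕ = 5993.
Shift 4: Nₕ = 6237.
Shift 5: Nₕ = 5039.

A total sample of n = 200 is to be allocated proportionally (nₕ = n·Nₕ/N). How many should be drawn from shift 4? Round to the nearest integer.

Share of shift 4 = 6237/28595 = 0.21812.
Allocate 200 × 0.21812 = 43.623... → 44.

44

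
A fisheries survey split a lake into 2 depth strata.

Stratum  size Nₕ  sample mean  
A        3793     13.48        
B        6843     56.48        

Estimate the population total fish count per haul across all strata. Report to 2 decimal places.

437622.28

A: 3793·13.48 = 51129.64
B: 6843·56.48 = 386492.64
τ̂ = Σ Nₕx̄ₕ = 437622.28.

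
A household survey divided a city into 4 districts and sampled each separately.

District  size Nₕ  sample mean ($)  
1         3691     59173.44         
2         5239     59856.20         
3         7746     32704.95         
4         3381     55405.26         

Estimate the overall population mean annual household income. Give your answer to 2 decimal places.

x̄_st = (Σ Nₕx̄ₕ) / (Σ Nₕ) = (3691·59173.44 + 5239·59856.20 + 7746·32704.95 + 3381·55405.26) / 20057
= 972653525.6 / 20057 = 48494.4670... → 48494.47.

48494.47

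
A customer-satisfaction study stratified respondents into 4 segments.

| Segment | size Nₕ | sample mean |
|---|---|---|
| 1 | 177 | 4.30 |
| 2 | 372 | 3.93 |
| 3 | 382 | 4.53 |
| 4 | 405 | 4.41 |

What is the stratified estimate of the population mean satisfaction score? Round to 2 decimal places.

4.30

x̄_st = (Σ Nₕx̄ₕ) / (Σ Nₕ) = (177·4.30 + 372·3.93 + 382·4.53 + 405·4.41) / 1336
= 5739.57 / 1336 = 4.2961... → 4.30.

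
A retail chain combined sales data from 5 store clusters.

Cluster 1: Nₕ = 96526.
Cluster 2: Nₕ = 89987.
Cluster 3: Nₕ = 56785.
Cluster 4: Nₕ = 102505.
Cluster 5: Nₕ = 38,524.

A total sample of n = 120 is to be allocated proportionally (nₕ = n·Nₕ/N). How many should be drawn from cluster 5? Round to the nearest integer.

Share of cluster 5 = 38524/384327 = 0.10024.
Allocate 120 × 0.10024 = 12.029... → 12.

12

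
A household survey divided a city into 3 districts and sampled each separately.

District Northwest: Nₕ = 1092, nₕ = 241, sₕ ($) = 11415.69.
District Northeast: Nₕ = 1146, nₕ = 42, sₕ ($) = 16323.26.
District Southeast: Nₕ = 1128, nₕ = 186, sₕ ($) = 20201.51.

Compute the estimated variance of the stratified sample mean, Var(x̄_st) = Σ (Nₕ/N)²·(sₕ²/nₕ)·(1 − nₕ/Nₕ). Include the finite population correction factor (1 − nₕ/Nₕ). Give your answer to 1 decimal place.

N = 3366; Wₕ = Nₕ/N.
district Northwest: (1092/3366)²·11415.69²/241·(1 − 241/1092) = 44351.8016
district Northeast: (1146/3366)²·16323.26²/42·(1 − 42/1146) = 708418.6300
district Southeast: (1128/3366)²·20201.51²/186·(1 − 186/1128) = 205772.1051
Sum = 958542.5368 → 958542.5.

958542.5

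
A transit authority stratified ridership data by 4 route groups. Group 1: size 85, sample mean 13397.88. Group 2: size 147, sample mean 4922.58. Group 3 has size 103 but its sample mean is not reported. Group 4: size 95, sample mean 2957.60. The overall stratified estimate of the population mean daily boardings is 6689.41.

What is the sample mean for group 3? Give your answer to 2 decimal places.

7116.85

N = 85 + 147 + 103 + 95 = 430.
Overall total = μ·N = 6689.41·430 = 2876446.3.
Subtract the known strata: 85·13397.88 + 147·4922.58 + 95·2957.60 = 2143411.06.
Remaining total for group 3: 2876446.3 − 2143411.06 = 733035.24.
Divide by its size: 733035.24 / 103 = 7116.8470... → 7116.85.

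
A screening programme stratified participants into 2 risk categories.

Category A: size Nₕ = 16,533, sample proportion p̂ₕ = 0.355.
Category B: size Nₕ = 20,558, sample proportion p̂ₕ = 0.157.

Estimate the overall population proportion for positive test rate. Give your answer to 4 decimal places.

0.2453

N = 16533 + 20558 = 37091.
Overall proportion = Σ (Nₕ/N)·p̂ₕ.
Σ Nₕp̂ₕ = 5869.215 + 3227.606 = 9096.821.
9096.821 / 37091 = 0.245257... → 0.2453.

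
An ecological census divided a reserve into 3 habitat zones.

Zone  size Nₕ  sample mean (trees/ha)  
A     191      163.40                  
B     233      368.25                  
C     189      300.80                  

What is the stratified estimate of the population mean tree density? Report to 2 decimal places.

N = 191 + 233 + 189 = 613.
The stratified mean weights each stratum mean by its population share Nₕ/N.
Σ Nₕx̄ₕ = 191·163.40 + 233·368.25 + 189·300.80 = 31209.4 + 85802.25 + 56851.2 = 173862.85.
Divide by N: 173862.85 / 613 = 283.6262... → 283.63.

283.63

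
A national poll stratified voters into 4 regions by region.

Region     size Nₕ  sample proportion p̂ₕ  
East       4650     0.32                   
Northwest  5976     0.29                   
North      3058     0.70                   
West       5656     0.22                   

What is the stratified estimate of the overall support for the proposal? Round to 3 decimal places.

0.342

N = 4650 + 5976 + 3058 + 5656 = 19340.
Overall proportion = Σ (Nₕ/N)·p̂ₕ.
Σ Nₕp̂ₕ = 1488 + 1733.04 + 2140.6 + 1244.32 = 6605.96.
6605.96 / 19340 = 0.34157... → 0.342.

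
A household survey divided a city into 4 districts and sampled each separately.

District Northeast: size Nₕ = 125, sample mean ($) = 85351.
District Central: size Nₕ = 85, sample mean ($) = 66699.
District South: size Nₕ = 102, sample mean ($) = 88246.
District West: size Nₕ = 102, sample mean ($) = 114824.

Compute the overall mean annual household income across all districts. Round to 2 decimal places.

x̄_st = (Σ Nₕx̄ₕ) / (Σ Nₕ) = (125·85351 + 85·66699 + 102·88246 + 102·114824) / 414
= 37051430 / 414 = 89496.2077... → 89496.21.

89496.21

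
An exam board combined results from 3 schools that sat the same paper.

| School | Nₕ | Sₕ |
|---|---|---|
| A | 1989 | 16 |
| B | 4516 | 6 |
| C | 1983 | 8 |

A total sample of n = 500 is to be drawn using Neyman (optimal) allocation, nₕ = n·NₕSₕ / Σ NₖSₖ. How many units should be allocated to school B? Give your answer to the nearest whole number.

Σ NₕSₕ = 1989·16 + 4516·6 + 1983·8 = 74784.
Share for B: 27096/74784 = 0.36232.
n_B = 500 × 0.36232 = 181.162... → 181.

181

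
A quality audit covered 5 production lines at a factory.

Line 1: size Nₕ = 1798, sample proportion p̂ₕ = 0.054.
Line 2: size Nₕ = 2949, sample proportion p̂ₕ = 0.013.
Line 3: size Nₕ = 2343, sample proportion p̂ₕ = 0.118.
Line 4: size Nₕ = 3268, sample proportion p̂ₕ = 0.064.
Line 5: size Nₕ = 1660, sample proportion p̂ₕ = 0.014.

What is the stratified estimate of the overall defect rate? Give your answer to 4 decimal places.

0.0536

N = 1798 + 2949 + 2343 + 3268 + 1660 = 12018.
Overall proportion = Σ (Nₕ/N)·p̂ₕ.
Σ Nₕp̂ₕ = 97.092 + 38.337 + 276.474 + 209.152 + 23.24 = 644.295.
644.295 / 12018 = 0.053611... → 0.0536.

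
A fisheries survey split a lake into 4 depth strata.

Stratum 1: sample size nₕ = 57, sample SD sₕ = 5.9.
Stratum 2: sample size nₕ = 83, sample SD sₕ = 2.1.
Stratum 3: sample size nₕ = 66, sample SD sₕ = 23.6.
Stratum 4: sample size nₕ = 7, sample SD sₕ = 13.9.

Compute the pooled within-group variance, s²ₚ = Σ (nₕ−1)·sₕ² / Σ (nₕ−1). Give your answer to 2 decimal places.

1: (57−1)·5.9² = 56·34.81 = 1949.36
2: (83−1)·2.1² = 82·4.41 = 361.62
3: (66−1)·23.6² = 65·556.96 = 36202.4
4: (7−1)·13.9² = 6·193.21 = 1159.26
Numerator = 39672.64; denominator = Σ(nₕ−1) = 209.
s²ₚ = 39672.64/209 = 189.8212... → 189.82.

189.82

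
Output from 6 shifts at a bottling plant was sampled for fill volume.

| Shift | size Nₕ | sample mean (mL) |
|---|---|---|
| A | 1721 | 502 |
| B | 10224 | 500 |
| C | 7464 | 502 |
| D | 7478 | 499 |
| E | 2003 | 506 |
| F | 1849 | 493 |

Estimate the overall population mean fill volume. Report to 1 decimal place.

500.3

N = 30739; weights Wₕ = Nₕ/N = (0.0560, 0.3326, 0.2428, 0.2433, 0.0652, 0.0602).
x̄_st = Σ Wₕ·x̄ₕ = 0.0560·502 + 0.3326·500 + 0.2428·502 + 0.2433·499 + 0.0652·506 + 0.0602·493 ≈ 500.324...
→ 500.3.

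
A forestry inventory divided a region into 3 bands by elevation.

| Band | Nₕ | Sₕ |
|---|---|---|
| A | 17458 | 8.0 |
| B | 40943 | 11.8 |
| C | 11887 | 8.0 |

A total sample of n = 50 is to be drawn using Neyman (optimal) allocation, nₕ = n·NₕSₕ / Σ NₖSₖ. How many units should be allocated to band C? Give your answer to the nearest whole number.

A: NₕSₕ = 17458·8.0 = 139664
B: NₕSₕ = 40943·11.8 = 483127.4
C: NₕSₕ = 11887·8.0 = 95096
Σ NₕSₕ = 717887.4.
n_C = 50·95096/717887.4 = 6.623... → 7.

7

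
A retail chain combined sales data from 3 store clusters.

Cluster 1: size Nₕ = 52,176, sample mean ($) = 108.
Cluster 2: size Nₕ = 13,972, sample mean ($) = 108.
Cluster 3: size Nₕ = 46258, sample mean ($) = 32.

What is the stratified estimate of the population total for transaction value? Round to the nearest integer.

1: 52176·108 = 5635008
2: 13972·108 = 1508976
3: 46258·32 = 1480256
τ̂ = Σ Nₕx̄ₕ = 8624240.

8624240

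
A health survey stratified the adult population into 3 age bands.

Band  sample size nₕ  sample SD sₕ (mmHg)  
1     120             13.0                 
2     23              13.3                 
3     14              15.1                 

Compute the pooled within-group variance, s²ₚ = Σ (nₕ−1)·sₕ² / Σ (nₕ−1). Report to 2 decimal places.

1: (120−1)·13.0² = 119·169 = 20111
2: (23−1)·13.3² = 22·176.89 = 3891.58
3: (14−1)·15.1² = 13·228.01 = 2964.13
Numerator = 26966.71; denominator = Σ(nₕ−1) = 154.
s²ₚ = 26966.71/154 = 175.1085... → 175.11.

175.11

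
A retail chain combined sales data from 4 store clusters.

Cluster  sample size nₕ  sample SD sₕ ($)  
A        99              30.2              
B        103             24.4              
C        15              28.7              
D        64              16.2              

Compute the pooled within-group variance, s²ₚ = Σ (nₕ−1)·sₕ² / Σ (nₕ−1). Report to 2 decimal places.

643.22

Degrees of freedom: 98 + 102 + 14 + 63 = 277.
Σ(nₕ−1)sₕ² = 98·912.04 + 102·595.36 + 14·823.69 + 63·262.44 = 178172.02.
s²ₚ = 178172.02 / 277 = 643.2203... → 643.22.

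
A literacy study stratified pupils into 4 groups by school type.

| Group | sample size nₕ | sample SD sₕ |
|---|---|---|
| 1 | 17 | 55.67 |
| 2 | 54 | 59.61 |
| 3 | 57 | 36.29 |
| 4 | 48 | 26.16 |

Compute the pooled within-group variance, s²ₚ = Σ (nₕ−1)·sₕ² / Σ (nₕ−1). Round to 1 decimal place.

1: (17−1)·55.67² = 16·3099.1489 = 49586.3824
2: (54−1)·59.61² = 53·3553.3521 = 188327.6613
3: (57−1)·36.29² = 56·1316.9641 = 73749.9896
4: (48−1)·26.16² = 47·684.3456 = 32164.2432
Numerator = 343828.2765; denominator = Σ(nₕ−1) = 172.
s²ₚ = 343828.2765/172 = 1999.002... → 1999.0.

1999.0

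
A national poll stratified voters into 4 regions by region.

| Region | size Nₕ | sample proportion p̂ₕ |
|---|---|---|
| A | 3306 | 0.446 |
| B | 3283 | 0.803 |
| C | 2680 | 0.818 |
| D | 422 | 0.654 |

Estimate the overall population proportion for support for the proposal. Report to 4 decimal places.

Wₕ = Nₕ/N with N = 9691: 0.3411, 0.3388, 0.2765, 0.0435.
p̂_st = 0.3411·0.446 + 0.3388·0.803 + 0.2765·0.818 + 0.0435·0.654 ≈ 0.678872... → 0.6789.

0.6789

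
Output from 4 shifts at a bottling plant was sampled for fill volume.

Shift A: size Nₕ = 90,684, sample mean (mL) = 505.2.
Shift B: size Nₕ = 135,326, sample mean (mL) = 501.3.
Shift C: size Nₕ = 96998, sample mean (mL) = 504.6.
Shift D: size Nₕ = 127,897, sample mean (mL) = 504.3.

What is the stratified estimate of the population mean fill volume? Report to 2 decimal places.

503.65

x̄_st = (Σ Nₕx̄ₕ) / (Σ Nₕ) = (90684·505.2 + 135326·501.3 + 96998·504.6 + 127897·504.3) / 450905
= 227096128.5 / 450905 = 503.6452... → 503.65.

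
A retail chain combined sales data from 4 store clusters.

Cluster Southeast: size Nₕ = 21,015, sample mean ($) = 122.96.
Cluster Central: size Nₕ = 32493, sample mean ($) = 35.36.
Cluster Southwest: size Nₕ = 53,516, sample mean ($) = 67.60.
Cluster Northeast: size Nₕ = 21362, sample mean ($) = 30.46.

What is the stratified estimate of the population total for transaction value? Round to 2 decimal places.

8001325.00

Estimate total by summing Nₕ·x̄ₕ over strata.
21015·122.96 + 32493·35.36 + 53516·67.60 + 21362·30.46 = 2584004.4 + 1148952.48 + 3617681.6 + 650686.52 = 8001325.00.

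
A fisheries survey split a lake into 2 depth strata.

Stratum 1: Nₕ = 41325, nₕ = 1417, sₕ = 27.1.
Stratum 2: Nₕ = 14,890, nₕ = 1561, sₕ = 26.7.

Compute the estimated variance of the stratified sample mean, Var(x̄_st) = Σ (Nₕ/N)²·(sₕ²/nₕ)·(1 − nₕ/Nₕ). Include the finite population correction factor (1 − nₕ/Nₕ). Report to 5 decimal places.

0.29916

N = 56215; Wₕ = Nₕ/N.
stratum 1: (41325/56215)²·27.1²/1417·(1 − 1417/41325) = 0.27048123
stratum 2: (14890/56215)²·26.7²/1561·(1 − 1561/14890) = 0.02868187
Sum = 0.29916310 → 0.29916.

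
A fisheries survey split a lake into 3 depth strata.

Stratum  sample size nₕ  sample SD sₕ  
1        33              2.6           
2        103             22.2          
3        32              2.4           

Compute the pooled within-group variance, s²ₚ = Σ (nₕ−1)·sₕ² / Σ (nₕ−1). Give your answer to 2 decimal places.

307.06

Degrees of freedom: 32 + 102 + 31 = 165.
Σ(nₕ−1)sₕ² = 32·6.76 + 102·492.84 + 31·5.76 = 50664.56.
s²ₚ = 50664.56 / 165 = 307.0579... → 307.06.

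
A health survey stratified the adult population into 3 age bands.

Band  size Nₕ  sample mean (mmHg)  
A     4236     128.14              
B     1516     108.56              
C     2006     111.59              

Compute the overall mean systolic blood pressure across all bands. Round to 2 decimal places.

120.03

N = 4236 + 1516 + 2006 = 7758.
Overall mean = Σ (Nₕ/N)·x̄ₕ — weight by population share, not a simple average.
Σ Nₕx̄ₕ = 4236·128.14 + 1516·108.56 + 2006·111.59 = 542801.04 + 164576.96 + 223849.54 = 931227.54.
Divide by N: 931227.54 / 7758 = 120.0345... → 120.03.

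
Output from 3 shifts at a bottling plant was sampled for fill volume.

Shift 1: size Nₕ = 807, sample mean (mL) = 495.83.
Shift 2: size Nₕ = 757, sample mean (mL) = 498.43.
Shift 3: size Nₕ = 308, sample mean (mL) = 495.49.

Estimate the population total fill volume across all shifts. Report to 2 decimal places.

930057.24

Estimate total by summing Nₕ·x̄ₕ over strata.
807·495.83 + 757·498.43 + 308·495.49 = 400134.81 + 377311.51 + 152610.92 = 930057.24.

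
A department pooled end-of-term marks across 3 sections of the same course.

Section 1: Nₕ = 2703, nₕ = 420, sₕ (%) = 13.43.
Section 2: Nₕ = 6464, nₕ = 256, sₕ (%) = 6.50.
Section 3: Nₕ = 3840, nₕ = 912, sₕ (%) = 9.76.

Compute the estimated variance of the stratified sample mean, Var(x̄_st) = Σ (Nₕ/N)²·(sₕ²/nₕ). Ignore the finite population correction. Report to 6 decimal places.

N = 13007. Term for each stratum: Wₕ²sₕ²/nₕ.
Var(x̄_st) = 0.018545585 + 0.040760093 + 0.009103596 = 0.068409274 → 0.068409.

0.068409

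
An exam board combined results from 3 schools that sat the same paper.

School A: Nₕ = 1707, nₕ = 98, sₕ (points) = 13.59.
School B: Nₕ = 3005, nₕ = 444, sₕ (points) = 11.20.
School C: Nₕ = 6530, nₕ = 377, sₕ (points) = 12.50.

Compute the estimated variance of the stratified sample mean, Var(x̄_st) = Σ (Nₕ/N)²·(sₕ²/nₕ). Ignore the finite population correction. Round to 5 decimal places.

N = 11242. Term for each stratum: Wₕ²sₕ²/nₕ.
Var(x̄_st) = 0.04345029 + 0.02018621 + 0.13983564 = 0.20347215 → 0.20347.

0.20347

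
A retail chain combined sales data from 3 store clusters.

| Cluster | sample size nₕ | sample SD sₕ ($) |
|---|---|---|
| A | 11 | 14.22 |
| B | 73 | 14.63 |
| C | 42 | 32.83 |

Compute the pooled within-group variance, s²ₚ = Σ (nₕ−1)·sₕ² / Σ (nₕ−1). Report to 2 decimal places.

Degrees of freedom: 10 + 72 + 41 = 123.
Σ(nₕ−1)sₕ² = 10·202.2084 + 72·214.0369 + 41·1077.8089 = 61622.9057.
s²ₚ = 61622.9057 / 123 = 500.9992... → 501.00.

501.00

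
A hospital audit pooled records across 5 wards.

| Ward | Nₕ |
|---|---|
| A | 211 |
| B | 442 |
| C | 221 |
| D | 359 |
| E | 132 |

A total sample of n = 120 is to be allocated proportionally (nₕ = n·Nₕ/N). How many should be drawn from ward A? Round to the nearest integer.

N = 211 + 442 + 221 + 359 + 132 = 1365.
n_A = 120·211/1365 = 18.549... → 19.

19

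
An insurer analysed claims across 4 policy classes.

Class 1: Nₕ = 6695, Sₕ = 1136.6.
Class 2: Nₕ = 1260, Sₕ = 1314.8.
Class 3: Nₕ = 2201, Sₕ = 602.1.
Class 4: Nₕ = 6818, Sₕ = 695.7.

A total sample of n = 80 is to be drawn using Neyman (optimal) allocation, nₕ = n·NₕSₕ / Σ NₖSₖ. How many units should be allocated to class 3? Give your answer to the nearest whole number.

7

Σ NₕSₕ = 6695·1136.6 + 1260·1314.8 + 2201·602.1 + 6818·695.7 = 15334689.7.
Share for 3: 1325222.1/15334689.7 = 0.08642.
n_3 = 80 × 0.08642 = 6.914... → 7.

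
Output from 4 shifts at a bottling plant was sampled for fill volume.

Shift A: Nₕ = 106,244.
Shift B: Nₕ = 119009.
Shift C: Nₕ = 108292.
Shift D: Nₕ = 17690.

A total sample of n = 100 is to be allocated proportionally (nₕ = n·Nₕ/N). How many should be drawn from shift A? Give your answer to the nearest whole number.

30

Share of shift A = 106244/351235 = 0.30249.
Allocate 100 × 0.30249 = 30.249... → 30.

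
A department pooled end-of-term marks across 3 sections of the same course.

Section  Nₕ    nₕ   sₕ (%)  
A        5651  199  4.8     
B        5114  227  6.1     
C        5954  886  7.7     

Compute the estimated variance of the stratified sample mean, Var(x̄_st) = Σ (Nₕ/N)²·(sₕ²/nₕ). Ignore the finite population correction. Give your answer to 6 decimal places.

N = 16719; Wₕ = Nₕ/N.
section A: (5651/16719)²·4.8²/199 = 0.013226941
section B: (5114/16719)²·6.1²/227 = 0.015336797
section C: (5954/16719)²·7.7²/886 = 0.008486816
Sum = 0.037050554 → 0.037051.

0.037051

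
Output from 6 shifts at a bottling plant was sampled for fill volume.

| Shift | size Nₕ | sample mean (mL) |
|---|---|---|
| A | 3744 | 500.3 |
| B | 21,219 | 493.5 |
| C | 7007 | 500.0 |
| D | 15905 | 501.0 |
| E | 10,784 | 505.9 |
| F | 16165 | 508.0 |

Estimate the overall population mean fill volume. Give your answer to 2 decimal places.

500.96

x̄_st = (Σ Nₕx̄ₕ) / (Σ Nₕ) = (3744·500.3 + 21219·493.5 + 7007·500.0 + 15905·501.0 + 10784·505.9 + 16165·508.0) / 74824
= 37484050.3 / 74824 = 500.9629... → 500.96.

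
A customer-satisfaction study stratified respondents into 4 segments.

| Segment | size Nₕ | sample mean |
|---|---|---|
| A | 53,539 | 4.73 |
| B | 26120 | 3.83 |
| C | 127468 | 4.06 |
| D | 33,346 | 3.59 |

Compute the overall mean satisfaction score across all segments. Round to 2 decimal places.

N = 53539 + 26120 + 127468 + 33346 = 240473.
Weight each subgroup mean by Nₕ/N and sum.
Σ Nₕx̄ₕ = 53539·4.73 + 26120·3.83 + 127468·4.06 + 33346·3.59 = 253239.47 + 100039.6 + 517520.08 + 119712.14 = 990511.29.
Divide by N: 990511.29 / 240473 = 4.1190... → 4.12.

4.12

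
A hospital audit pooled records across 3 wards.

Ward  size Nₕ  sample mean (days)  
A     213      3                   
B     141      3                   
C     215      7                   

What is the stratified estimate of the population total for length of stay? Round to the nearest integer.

2567

A: 213·3 = 639
B: 141·3 = 423
C: 215·7 = 1505
τ̂ = Σ Nₕx̄ₕ = 2567.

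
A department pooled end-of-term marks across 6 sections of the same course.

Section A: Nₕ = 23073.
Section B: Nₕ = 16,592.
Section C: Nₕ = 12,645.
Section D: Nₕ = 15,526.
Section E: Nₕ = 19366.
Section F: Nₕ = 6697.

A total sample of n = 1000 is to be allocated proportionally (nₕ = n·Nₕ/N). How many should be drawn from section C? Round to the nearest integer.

135

N = 23073 + 16592 + 12645 + 15526 + 19366 + 6697 = 93899.
n_C = 1000·12645/93899 = 134.666... → 135.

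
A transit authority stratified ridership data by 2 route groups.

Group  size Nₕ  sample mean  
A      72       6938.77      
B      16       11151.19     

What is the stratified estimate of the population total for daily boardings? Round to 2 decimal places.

Population total = Σ Nₕ·x̄ₕ (each stratum's size times its mean).
72·6938.77 + 16·11151.19 = 499591.44 + 178419.04 = 678010.48.

678010.48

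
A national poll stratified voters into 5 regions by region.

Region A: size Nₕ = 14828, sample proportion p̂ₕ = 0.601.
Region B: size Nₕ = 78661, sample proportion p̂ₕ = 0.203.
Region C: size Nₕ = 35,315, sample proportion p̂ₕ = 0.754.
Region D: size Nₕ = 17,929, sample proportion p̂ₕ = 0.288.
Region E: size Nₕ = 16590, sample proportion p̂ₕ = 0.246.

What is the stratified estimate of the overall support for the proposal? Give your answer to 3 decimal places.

0.372

Wₕ = Nₕ/N with N = 163323: 0.0908, 0.4816, 0.2162, 0.1098, 0.1016.
p̂_st = 0.0908·0.601 + 0.4816·0.203 + 0.2162·0.754 + 0.1098·0.288 + 0.1016·0.246 ≈ 0.37197... → 0.372.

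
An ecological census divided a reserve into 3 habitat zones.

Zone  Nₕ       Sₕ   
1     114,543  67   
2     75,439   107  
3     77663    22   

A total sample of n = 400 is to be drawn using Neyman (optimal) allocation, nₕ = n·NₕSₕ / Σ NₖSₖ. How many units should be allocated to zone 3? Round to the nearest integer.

39

Σ NₕSₕ = 114543·67 + 75439·107 + 77663·22 = 17454940.
Share for 3: 1708586/17454940 = 0.09789.
n_3 = 400 × 0.09789 = 39.154... → 39.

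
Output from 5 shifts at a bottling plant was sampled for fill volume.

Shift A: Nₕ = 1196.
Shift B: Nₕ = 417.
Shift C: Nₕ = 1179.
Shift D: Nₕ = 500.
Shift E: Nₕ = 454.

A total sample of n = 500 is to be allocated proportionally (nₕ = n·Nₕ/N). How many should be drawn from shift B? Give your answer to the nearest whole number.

Share of shift B = 417/3746 = 0.11132.
Allocate 500 × 0.11132 = 55.659... → 56.

56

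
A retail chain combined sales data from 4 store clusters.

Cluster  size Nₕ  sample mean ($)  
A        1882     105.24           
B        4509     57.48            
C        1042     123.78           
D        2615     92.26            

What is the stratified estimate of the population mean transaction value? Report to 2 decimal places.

82.35

N = 1882 + 4509 + 1042 + 2615 = 10048.
Weight each subgroup mean by Nₕ/N and sum.
Σ Nₕx̄ₕ = 1882·105.24 + 4509·57.48 + 1042·123.78 + 2615·92.26 = 198061.68 + 259177.32 + 128978.76 + 241259.9 = 827477.66.
Divide by N: 827477.66 / 10048 = 82.3525... → 82.35.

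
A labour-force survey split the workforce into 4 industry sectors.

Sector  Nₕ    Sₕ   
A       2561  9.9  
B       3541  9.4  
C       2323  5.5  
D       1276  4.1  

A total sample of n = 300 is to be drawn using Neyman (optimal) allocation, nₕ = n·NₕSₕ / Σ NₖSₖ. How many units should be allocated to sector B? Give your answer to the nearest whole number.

130

A: NₕSₕ = 2561·9.9 = 25353.9
B: NₕSₕ = 3541·9.4 = 33285.4
C: NₕSₕ = 2323·5.5 = 12776.5
D: NₕSₕ = 1276·4.1 = 5231.6
Σ NₕSₕ = 76647.4.
n_B = 300·33285.4/76647.4 = 130.280... → 130.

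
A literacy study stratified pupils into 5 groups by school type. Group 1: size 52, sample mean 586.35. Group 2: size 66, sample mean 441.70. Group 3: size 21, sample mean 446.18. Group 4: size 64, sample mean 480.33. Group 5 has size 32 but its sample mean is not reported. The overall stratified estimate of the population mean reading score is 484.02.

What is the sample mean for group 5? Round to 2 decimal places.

Σ Nₕx̄ₕ = N·μ, so 32·x̄_5 = 235·484.02 − (52·586.35 + 66·441.70 + 21·446.18 + 64·480.33).
= 113744.7 − 99753.3 = 13991.4.
x̄_5 = 13991.4 / 32 = 437.2313... → 437.23.

437.23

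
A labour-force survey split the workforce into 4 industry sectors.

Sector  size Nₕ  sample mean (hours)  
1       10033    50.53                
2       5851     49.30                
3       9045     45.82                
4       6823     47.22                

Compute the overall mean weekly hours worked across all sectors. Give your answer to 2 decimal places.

48.25

N = 10033 + 5851 + 9045 + 6823 = 31752.
The stratified mean weights each stratum mean by its population share Nₕ/N.
Σ Nₕx̄ₕ = 10033·50.53 + 5851·49.30 + 9045·45.82 + 6823·47.22 = 506967.49 + 288454.3 + 414441.9 + 322182.06 = 1532045.75.
Divide by N: 1532045.75 / 31752 = 48.2504... → 48.25.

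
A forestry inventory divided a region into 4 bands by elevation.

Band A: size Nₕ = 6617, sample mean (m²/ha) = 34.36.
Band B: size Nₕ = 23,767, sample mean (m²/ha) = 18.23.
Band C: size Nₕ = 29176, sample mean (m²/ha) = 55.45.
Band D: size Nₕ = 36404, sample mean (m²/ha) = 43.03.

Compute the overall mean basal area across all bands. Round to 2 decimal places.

N = 6617 + 23767 + 29176 + 36404 = 95964.
The stratified mean weights each stratum mean by its population share Nₕ/N.
Σ Nₕx̄ₕ = 6617·34.36 + 23767·18.23 + 29176·55.45 + 36404·43.03 = 227360.12 + 433272.41 + 1617809.2 + 1566464.12 = 3844905.85.
Divide by N: 3844905.85 / 95964 = 40.0661... → 40.07.

40.07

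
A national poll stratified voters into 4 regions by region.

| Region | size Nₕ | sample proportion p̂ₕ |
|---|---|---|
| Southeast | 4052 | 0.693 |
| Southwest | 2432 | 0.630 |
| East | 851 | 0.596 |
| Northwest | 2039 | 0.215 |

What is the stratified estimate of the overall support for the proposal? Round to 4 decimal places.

N = 4052 + 2432 + 851 + 2039 = 9374.
Overall proportion = Σ (Nₕ/N)·p̂ₕ.
Σ Nₕp̂ₕ = 2808.036 + 1532.16 + 507.196 + 438.385 = 5285.777.
5285.777 / 9374 = 0.563876... → 0.5639.

0.5639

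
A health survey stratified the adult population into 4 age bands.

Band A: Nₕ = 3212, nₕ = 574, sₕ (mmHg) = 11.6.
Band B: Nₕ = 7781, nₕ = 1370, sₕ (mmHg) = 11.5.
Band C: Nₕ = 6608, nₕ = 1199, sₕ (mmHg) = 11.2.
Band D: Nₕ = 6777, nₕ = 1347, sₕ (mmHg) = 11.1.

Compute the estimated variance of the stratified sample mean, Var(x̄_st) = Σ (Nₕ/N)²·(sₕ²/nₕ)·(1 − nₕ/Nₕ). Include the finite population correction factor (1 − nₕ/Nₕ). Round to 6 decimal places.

N = 24378; Wₕ = Nₕ/N.
band A: (3212/24378)²·11.6²/574·(1 − 574/3212) = 0.003342399
band B: (7781/24378)²·11.5²/1370·(1 − 1370/7781) = 0.008102894
band C: (6608/24378)²·11.2²/1199·(1 − 1199/6608) = 0.006292276
band D: (6777/24378)²·11.1²/1347·(1 − 1347/6777) = 0.005663952
Sum = 0.023401520 → 0.023402.

0.023402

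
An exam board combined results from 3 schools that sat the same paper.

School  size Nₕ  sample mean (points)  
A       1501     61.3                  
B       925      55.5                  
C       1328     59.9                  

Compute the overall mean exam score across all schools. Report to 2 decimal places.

59.38

x̄_st = (Σ Nₕx̄ₕ) / (Σ Nₕ) = (1501·61.3 + 925·55.5 + 1328·59.9) / 3754
= 222896 / 3754 = 59.3756... → 59.38.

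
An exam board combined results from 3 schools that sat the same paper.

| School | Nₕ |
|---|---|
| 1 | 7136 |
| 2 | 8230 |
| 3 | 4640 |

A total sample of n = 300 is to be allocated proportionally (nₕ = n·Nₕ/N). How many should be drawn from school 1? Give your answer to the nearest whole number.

N = 7136 + 8230 + 4640 = 20006.
n_1 = 300·7136/20006 = 107.008... → 107.

107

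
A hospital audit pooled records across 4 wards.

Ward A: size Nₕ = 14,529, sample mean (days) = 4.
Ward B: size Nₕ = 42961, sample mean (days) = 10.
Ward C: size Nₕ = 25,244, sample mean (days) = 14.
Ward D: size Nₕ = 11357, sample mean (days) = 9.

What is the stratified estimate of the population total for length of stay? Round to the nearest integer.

A: 14529·4 = 58116
B: 42961·10 = 429610
C: 25244·14 = 353416
D: 11357·9 = 102213
τ̂ = Σ Nₕx̄ₕ = 943355.

943355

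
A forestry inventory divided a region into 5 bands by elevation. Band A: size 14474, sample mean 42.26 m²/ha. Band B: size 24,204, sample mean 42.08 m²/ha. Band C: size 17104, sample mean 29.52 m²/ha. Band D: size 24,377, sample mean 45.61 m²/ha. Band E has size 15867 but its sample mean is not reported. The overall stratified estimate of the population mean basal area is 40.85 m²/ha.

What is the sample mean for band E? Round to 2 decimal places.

N = 14474 + 24204 + 17104 + 24377 + 15867 = 96026.
Overall total = μ·N = 40.85·96026 = 3922662.1.
Subtract the known strata: 14474·42.26 + 24204·42.08 + 17104·29.52 + 24377·45.61 = 3246920.61.
Remaining total for band E: 3922662.1 − 3246920.61 = 675741.49.
Divide by its size: 675741.49 / 15867 = 42.5879... → 42.59.

42.59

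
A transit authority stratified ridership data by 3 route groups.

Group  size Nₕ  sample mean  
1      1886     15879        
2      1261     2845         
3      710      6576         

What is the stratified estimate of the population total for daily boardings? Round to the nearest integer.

38204299

1: 1886·15879 = 29947794
2: 1261·2845 = 3587545
3: 710·6576 = 4668960
τ̂ = Σ Nₕx̄ₕ = 38204299.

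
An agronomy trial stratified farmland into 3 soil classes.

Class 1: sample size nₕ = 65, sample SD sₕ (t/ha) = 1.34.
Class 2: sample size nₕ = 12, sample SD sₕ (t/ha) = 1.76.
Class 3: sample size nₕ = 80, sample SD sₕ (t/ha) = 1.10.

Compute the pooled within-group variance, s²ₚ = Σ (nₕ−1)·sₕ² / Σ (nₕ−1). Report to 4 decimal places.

Degrees of freedom: 64 + 11 + 79 = 154.
Σ(nₕ−1)sₕ² = 64·1.7956 + 11·3.0976 + 79·1.21 = 244.582.
s²ₚ = 244.582 / 154 = 1.588195... → 1.5882.

1.5882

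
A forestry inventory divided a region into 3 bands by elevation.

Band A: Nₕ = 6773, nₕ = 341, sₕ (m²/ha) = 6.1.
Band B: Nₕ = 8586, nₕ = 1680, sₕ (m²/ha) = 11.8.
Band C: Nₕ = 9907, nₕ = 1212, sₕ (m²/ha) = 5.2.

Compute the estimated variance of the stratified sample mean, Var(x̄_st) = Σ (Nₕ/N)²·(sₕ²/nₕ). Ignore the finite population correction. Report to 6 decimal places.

0.020843

N = 25266. Term for each stratum: Wₕ²sₕ²/nₕ.
Var(x̄_st) = 0.007841415 + 0.009571137 + 0.003430168 = 0.020842720 → 0.020843.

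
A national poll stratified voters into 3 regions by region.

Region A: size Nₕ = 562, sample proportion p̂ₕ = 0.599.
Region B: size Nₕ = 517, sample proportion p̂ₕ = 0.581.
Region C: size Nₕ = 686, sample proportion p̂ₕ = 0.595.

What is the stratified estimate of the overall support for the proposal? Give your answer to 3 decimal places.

0.592

Wₕ = Nₕ/N with N = 1765: 0.3184, 0.2929, 0.3887.
p̂_st = 0.3184·0.599 + 0.2929·0.581 + 0.3887·0.595 ≈ 0.59217... → 0.592.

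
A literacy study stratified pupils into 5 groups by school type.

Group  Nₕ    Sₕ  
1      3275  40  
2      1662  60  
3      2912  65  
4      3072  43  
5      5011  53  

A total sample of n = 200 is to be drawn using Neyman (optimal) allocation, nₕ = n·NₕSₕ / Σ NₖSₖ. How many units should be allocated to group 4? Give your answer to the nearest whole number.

Σ NₕSₕ = 3275·40 + 1662·60 + 2912·65 + 3072·43 + 5011·53 = 817679.
Share for 4: 132096/817679 = 0.16155.
n_4 = 200 × 0.16155 = 32.310... → 32.

32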